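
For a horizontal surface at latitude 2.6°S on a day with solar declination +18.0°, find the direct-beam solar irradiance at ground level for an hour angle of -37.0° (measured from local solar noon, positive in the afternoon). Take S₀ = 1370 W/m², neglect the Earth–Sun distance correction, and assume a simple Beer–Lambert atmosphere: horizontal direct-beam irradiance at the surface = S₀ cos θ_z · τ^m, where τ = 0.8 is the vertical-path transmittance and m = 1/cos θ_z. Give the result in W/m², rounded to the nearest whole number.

756 W/m²

cos θ_z = sin(-2.6°) sin(18.0°) + cos(-2.6°) cos(18.0°) cos(-37.00°) = -0.0140 + 0.7588 = 0.7448.
Air mass m = 1/cos θ_z = 1/0.7448 = 1.343; τ^m = 0.8^1.343 = 0.7411.
Surface direct beam = 1370 × 0.7448 × 0.7411 = 756.20 W/m².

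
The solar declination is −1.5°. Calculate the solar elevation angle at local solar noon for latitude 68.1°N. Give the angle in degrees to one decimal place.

20.4°

At local solar noon the hour angle is zero, so the elevation is 90° − |φ − δ| = 90° − |68.1° − (-1.5°)| = 90° − 69.6° = 20.4°.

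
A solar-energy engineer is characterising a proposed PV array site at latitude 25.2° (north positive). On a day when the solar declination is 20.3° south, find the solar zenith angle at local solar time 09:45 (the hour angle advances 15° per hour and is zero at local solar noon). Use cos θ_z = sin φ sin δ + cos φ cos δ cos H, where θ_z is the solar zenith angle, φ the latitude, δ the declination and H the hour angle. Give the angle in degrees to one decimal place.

56.1°

Hour angle H = 15° × (9.75 − 12) = -33.75°.
cos θ_z = sin φ sin δ + cos φ cos δ cos H = (0.4258)(-0.3469) + (0.9048)(0.9379)(0.8315) = 0.5579.
θ_z = arccos(0.5579) = 56.09°.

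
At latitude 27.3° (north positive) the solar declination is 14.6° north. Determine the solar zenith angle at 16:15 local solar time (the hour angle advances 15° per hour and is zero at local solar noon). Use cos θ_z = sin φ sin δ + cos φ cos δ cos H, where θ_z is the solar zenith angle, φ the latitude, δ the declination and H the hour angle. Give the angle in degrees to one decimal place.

Hour angle H = 15° × (16.25 − 12) = 63.75°.
cos θ_z = sin φ sin δ + cos φ cos δ cos H = (0.4586)(0.2521) + (0.8886)(0.9677)(0.4423) = 0.4959.
θ_z = arccos(0.4959) = 60.27°.

60.3°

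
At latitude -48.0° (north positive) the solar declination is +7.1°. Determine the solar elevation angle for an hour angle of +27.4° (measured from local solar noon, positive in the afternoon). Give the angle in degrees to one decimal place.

29.8°

With φ = -48.0°, δ = 7.1°, H = 27.40°: sin φ sin δ = -0.0919, cos φ cos δ cos H = 0.5895, so cos θ_z = 0.4976.
θ_z = arccos(0.4976) = 60.16°, so the elevation is 90° − 60.16° = 29.84°.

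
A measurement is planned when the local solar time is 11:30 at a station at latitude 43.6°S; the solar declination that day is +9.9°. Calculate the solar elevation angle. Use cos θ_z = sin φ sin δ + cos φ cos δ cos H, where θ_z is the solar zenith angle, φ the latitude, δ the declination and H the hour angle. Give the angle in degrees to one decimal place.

Hour angle H = 15° × (11.5 − 12) = -7.50°.
With φ = -43.6°, δ = 9.9°, H = -7.50°: sin φ sin δ = -0.1186, cos φ cos δ cos H = 0.7073, so cos θ_z = 0.5887.
θ_z = arccos(0.5887) = 53.94°, so the elevation is 90° − 53.94° = 36.06°.

36.1°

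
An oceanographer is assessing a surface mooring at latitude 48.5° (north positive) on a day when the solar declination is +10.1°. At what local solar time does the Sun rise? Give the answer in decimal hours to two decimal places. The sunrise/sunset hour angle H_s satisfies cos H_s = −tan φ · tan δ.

−tan φ tan δ = −(1.1303)(0.1781) = -0.2013; H_s = arccos(-0.2013) = 101.61°.
Sunrise is at 12 − H_s/15 = 12 − 6.774 = 5.226 h local solar time.

5.23 h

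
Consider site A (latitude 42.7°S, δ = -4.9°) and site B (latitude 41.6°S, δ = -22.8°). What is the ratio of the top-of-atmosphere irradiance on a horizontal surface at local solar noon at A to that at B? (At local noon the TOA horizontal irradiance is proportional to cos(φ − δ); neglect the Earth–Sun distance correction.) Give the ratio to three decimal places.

A: cos θ_z = cos(-42.7° − (-4.9°)) = 0.7902.
B: cos θ_z = cos(-41.6° − (-22.8°)) = 0.9466.
Ratio A/B = 0.7902 / 0.9466 = 0.8348.

0.835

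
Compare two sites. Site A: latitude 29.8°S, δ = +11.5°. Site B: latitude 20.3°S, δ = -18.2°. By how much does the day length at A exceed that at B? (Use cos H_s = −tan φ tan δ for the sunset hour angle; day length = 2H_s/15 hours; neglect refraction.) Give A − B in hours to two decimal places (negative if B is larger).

-1.82 h

A: H_s = arccos(−tan -29.8° · tan 11.5°) = 83.31°, so 2H_s/15 = 11.1080 h.
B: H_s = arccos(−tan -20.3° · tan -18.2°) = 96.99°, so 2H_s/15 = 12.9320 h.
A − B = 11.1080 − 12.9320 = -1.8240 h.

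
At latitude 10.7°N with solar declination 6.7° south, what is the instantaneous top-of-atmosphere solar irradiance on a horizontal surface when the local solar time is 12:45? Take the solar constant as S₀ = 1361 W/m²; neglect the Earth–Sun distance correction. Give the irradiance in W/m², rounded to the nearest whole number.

1273 W/m²

Hour angle H = 15° × (12.75 − 12) = 11.25°.
cos θ_z = sin(10.7°) sin(-6.7°) + cos(10.7°) cos(-6.7°) cos(11.25°) = -0.0217 + 0.9572 = 0.9355.
Top-of-atmosphere irradiance = S₀ cos θ_z = 1361 × 0.9355 = 1273.22 W/m².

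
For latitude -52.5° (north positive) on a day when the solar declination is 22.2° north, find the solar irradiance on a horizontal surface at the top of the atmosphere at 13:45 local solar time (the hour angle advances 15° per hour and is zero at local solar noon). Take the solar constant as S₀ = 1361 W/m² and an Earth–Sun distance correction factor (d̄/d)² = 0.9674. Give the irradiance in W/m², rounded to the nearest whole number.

Hour angle H = 15° × (13.75 − 12) = 26.25°.
With φ = -52.5°, δ = 22.2°, H = 26.25°: sin φ sin δ = -0.2998, cos φ cos δ cos H = 0.5055, so cos θ_z = 0.2057.
Top-of-atmosphere irradiance = S₀ (d̄/d)² cos θ_z = 1361 × 0.9674 × 0.2057 = 270.83 W/m².

271 W/m²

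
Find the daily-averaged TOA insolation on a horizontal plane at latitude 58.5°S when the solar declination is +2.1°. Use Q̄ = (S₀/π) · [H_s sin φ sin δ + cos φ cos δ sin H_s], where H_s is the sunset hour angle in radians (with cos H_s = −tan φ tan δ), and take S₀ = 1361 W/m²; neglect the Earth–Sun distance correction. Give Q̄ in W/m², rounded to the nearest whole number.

205 W/m²

The sunset hour angle satisfies cos H_s = −tan φ tan δ = 0.0598, giving H_s = 86.57°. In radians, H_s = 1.5109.
H_s sin φ sin δ = 1.5109 × -0.8526 × 0.0366 = -0.0471.
cos φ cos δ sin H_s = 0.5225 × 0.9993 × 0.9982 = 0.5212.
Q̄ = (1361/π) × (-0.0471 + 0.5212) = 433.22 × 0.4741 = 205.39 W/m².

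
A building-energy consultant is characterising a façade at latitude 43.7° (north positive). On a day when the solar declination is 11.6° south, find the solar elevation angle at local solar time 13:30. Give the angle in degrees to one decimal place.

31.0°

Hour angle H = 15° × (13.5 − 12) = 22.50°.
With φ = 43.7°, δ = -11.6°, H = 22.50°: sin φ sin δ = -0.1389, cos φ cos δ cos H = 0.6543, so cos θ_z = 0.5154.
θ_z = arccos(0.5154) = 58.98°, so the elevation is 90° − 58.98° = 31.02°.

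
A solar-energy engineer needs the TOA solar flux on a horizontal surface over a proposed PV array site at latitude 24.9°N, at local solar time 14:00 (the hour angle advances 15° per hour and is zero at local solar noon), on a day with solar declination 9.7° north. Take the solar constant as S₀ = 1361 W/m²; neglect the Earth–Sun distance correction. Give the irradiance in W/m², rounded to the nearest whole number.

Hour angle H = 15° × (14 − 12) = 30.00°.
With φ = 24.9°, δ = 9.7°, H = 30.00°: sin φ sin δ = 0.0709, cos φ cos δ cos H = 0.7743, so cos θ_z = 0.8452.
Top-of-atmosphere irradiance = S₀ cos θ_z = 1361 × 0.8452 = 1150.32 W/m².

1150 W/m²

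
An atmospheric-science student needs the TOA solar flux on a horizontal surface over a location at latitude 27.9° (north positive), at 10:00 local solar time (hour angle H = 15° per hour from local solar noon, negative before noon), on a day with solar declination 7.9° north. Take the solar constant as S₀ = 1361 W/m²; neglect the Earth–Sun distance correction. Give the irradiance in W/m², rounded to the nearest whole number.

Hour angle H = 15° × (10 − 12) = -30.00°.
With φ = 27.9°, δ = 7.9°, H = -30.00°: sin φ sin δ = 0.0643, cos φ cos δ cos H = 0.7581, so cos θ_z = 0.8224.
Top-of-atmosphere irradiance = S₀ cos θ_z = 1361 × 0.8224 = 1119.29 W/m².

1119 W/m²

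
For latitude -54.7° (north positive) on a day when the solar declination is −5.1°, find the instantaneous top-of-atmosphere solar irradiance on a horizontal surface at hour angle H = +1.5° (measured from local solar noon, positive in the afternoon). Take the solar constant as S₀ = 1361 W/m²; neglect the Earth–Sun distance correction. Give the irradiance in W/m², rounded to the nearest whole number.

cos θ_z = sin φ sin δ + cos φ cos δ cos H = (-0.8161)(-0.0889) + (0.5779)(0.9960)(0.9997) = 0.6480.
Top-of-atmosphere irradiance = S₀ cos θ_z = 1361 × 0.6480 = 881.93 W/m².

882 W/m²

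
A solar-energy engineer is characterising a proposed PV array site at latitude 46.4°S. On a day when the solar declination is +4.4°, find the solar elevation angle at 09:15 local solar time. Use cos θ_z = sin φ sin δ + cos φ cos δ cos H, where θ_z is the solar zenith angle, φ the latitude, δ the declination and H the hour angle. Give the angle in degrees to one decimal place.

27.5°

Hour angle H = 15° × (9.25 − 12) = -41.25°.
cos θ_z = sin φ sin δ + cos φ cos δ cos H = (-0.7242)(0.0767) + (0.6896)(0.9971)(0.7518) = 0.4614.
θ_z = arccos(0.4614) = 62.52°, so the elevation is 90° − 62.52° = 27.48°.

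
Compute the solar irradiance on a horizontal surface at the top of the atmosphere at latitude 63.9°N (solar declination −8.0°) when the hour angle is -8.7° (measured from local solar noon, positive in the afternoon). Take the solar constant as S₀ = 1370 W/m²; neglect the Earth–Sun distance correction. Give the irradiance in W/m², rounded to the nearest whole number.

419 W/m²

With φ = 63.9°, δ = -8.0°, H = -8.70°: sin φ sin δ = -0.1250, cos φ cos δ cos H = 0.4306, so cos θ_z = 0.3056.
Top-of-atmosphere irradiance = S₀ cos θ_z = 1370 × 0.3056 = 418.67 W/m².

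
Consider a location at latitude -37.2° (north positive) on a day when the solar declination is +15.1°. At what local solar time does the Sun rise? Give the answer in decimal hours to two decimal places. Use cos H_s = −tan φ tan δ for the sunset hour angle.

−tan φ tan δ = −(-0.7590)(0.2698) = 0.2048; H_s = arccos(0.2048) = 78.18°.
Sunrise is at 12 − H_s/15 = 12 − 5.212 = 6.788 h local solar time.

6.79 h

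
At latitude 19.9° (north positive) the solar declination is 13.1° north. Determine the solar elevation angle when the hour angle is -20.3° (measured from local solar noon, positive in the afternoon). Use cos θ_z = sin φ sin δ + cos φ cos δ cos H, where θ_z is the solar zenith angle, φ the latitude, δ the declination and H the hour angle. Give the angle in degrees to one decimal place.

With φ = 19.9°, δ = 13.1°, H = -20.30°: sin φ sin δ = 0.0771, cos φ cos δ cos H = 0.8589, so cos θ_z = 0.9360.
θ_z = arccos(0.9360) = 20.61°, so the elevation is 90° − 20.61° = 69.39°.

69.4°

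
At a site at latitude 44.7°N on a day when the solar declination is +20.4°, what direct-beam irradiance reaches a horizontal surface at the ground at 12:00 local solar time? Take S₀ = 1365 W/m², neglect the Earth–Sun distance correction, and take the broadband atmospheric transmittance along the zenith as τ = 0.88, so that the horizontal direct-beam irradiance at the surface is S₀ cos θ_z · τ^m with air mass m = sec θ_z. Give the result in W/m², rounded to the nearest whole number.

Hour angle H = 15° × (12 − 12) = 0.00°.
With φ = 44.7°, δ = 20.4°, H = 0.00°: sin φ sin δ = 0.2452, cos φ cos δ cos H = 0.6662, so cos θ_z = 0.9114.
Air mass m = 1/cos θ_z = 1/0.9114 = 1.097; τ^m = 0.88^1.097 = 0.8692.
Surface direct beam = 1365 × 0.9114 × 0.8692 = 1081.34 W/m².

1081 W/m²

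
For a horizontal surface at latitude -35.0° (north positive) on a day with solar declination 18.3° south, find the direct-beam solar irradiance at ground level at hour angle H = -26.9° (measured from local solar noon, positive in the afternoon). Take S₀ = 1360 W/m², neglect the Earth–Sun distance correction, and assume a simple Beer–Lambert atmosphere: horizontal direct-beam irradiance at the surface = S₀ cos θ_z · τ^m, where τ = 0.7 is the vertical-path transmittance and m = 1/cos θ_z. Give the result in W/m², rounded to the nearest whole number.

cos θ_z = sin φ sin δ + cos φ cos δ cos H = (-0.5736)(-0.3140) + (0.8192)(0.9494)(0.8918) = 0.8737.
Air mass m = 1/cos θ_z = 1/0.8737 = 1.145; τ^m = 0.7^1.145 = 0.6647.
Surface direct beam = 1360 × 0.8737 × 0.6647 = 789.82 W/m².

790 W/m²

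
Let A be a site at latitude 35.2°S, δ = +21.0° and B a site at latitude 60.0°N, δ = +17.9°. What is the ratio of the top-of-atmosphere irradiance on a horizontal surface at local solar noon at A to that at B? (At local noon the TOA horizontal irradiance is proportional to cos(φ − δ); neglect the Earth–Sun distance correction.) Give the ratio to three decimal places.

0.750

A: cos θ_z = cos(-35.2° − (21.0°)) = 0.5563.
B: cos θ_z = cos(60.0° − (17.9°)) = 0.7420.
Ratio A/B = 0.5563 / 0.7420 = 0.7497.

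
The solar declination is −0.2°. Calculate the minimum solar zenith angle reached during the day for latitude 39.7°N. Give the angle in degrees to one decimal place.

39.9°

At local solar noon the hour angle is zero, so the zenith angle is |φ − δ| = |39.7° − (-0.2°)| = 39.9°.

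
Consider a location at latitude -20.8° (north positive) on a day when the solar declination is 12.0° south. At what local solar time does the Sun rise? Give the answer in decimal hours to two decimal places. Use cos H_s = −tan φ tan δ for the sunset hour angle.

−tan φ tan δ = −(-0.3799)(-0.2126) = -0.0808; H_s = arccos(-0.0808) = 94.63°.
Sunrise is at 12 − H_s/15 = 12 − 6.309 = 5.691 h local solar time.

5.69 h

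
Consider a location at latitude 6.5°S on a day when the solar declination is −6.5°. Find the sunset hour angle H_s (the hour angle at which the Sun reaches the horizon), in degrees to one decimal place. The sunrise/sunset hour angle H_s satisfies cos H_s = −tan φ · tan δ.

90.7°

−tan φ tan δ = −(-0.1139)(-0.1139) = -0.0130; H_s = arccos(-0.0130) = 90.74°.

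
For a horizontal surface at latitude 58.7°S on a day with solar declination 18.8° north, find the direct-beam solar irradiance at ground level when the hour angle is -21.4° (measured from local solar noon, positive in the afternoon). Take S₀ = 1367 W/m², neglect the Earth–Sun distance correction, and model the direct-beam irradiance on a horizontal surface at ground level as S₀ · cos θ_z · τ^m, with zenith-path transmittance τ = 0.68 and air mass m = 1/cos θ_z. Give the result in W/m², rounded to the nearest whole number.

30 W/m²

cos θ_z = sin φ sin δ + cos φ cos δ cos H = (-0.8545)(0.3223) + (0.5195)(0.9466)(0.9311) = 0.1825.
Air mass m = 1/cos θ_z = 1/0.1825 = 5.479; τ^m = 0.68^5.479 = 0.1209.
Surface direct beam = 1367 × 0.1825 × 0.1209 = 30.16 W/m².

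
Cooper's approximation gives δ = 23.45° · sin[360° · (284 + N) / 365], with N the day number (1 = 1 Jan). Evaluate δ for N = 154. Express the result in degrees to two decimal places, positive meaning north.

+22.30°

360 × (284 + 154) / 365 = 432.000°; sin(432.000°) = 0.9511.
δ = 23.45 × 0.9511 = 22.303° ≈ +22.30°.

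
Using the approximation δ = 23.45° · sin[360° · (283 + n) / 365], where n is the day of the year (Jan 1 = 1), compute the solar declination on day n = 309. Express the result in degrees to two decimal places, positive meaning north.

-16.26°

360 × (283 + 309) / 365 = 583.890°; sin(583.890°) = -0.6933.
δ = 23.45 × -0.6933 = -16.258° ≈ -16.26°.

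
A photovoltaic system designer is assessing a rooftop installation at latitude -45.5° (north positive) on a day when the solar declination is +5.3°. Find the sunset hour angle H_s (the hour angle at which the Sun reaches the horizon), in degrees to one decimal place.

−tan φ tan δ = −(-1.0176)(0.0928) = 0.0944; H_s = arccos(0.0944) = 84.58°.

84.6°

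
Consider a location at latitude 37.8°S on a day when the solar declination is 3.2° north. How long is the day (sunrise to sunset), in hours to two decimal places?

11.67 hours

cos H_s = −tan(-37.8°) · tan(3.2°) = 0.0434, so H_s = arccos(0.0434) = 87.51°.
Day length = 2 H_s / 15° h⁻¹ = 175.02° / 15 = 11.668 h.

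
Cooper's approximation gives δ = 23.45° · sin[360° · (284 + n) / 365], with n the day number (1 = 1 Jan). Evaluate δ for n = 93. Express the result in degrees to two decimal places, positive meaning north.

360 × (284 + 93) / 365 = 371.836°; sin(371.836°) = 0.2051.
δ = 23.45 × 0.2051 = 4.810° ≈ +4.81°.

+4.81°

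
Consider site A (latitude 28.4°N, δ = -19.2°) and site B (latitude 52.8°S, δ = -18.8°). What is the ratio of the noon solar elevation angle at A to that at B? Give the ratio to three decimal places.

A: 90° − |28.4 − (-19.2)| = 42.40°.
B: 90° − |-52.8 − (-18.8)| = 56.00°.
Ratio A/B = 42.4000 / 56.0000 = 0.7571.

0.757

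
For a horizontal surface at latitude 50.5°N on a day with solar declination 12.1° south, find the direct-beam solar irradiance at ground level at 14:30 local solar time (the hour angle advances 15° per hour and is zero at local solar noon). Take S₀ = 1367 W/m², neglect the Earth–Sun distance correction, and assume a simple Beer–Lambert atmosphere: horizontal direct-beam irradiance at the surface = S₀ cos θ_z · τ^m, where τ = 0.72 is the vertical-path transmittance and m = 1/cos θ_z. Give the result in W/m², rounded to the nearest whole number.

168 W/m²

Hour angle H = 15° × (14.5 − 12) = 37.50°.
With φ = 50.5°, δ = -12.1°, H = 37.50°: sin φ sin δ = -0.1617, cos φ cos δ cos H = 0.4934, so cos θ_z = 0.3317.
Air mass m = 1/cos θ_z = 1/0.3317 = 3.015; τ^m = 0.72^3.015 = 0.3714.
Surface direct beam = 1367 × 0.3317 × 0.3714 = 168.41 W/m².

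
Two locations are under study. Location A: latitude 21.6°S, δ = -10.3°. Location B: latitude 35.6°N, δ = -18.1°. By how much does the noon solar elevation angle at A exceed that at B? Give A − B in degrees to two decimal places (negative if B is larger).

A: 90° − |-21.6 − (-10.3)| = 78.70°.
B: 90° − |35.6 − (-18.1)| = 36.30°.
A − B = 78.70 − 36.30 = 42.40°.

+42.40°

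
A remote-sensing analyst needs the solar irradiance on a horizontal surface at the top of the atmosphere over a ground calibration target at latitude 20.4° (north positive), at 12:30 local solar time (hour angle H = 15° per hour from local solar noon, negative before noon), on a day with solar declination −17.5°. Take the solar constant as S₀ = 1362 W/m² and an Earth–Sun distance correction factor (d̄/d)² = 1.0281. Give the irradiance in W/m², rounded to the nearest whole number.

1094 W/m²

Hour angle H = 15° × (12.5 − 12) = 7.50°.
cos θ_z = sin(20.4°) sin(-17.5°) + cos(20.4°) cos(-17.5°) cos(7.50°) = -0.1048 + 0.8863 = 0.7815.
Top-of-atmosphere irradiance = S₀ (d̄/d)² cos θ_z = 1362 × 1.0281 × 0.7815 = 1094.31 W/m².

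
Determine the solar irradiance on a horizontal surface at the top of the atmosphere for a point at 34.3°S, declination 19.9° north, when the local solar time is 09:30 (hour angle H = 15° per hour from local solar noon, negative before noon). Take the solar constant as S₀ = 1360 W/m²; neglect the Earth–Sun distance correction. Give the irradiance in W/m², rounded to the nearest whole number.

Hour angle H = 15° × (9.5 − 12) = -37.50°.
cos θ_z = sin φ sin δ + cos φ cos δ cos H = (-0.5635)(0.3404) + (0.8261)(0.9403)(0.7934) = 0.4245.
Top-of-atmosphere irradiance = S₀ cos θ_z = 1360 × 0.4245 = 577.32 W/m².

577 W/m²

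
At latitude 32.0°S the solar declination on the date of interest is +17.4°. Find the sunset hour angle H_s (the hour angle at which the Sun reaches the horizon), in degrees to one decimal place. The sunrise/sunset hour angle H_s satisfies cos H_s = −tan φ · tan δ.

−tan φ tan δ = −(-0.6249)(0.3134) = 0.1958; H_s = arccos(0.1958) = 78.71°.

78.7°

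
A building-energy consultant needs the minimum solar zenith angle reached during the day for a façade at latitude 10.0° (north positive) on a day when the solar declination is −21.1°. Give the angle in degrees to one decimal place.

31.1°

At local solar noon the hour angle is zero, so the zenith angle is |φ − δ| = |10.0° − (-21.1°)| = 31.1°.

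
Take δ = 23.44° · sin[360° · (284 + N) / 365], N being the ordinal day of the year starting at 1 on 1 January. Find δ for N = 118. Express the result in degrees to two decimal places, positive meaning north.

360 × (284 + 118) / 365 = 396.493°; sin(396.493°) = 0.5947.
δ = 23.44 × 0.5947 = 13.940° ≈ +13.94°.

+13.94°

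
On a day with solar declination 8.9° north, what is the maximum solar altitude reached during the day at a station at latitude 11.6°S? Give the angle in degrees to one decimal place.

At local solar noon the hour angle is zero, so the elevation is 90° − |φ − δ| = 90° − |-11.6° − (8.9°)| = 90° − 20.5° = 69.5°.

69.5°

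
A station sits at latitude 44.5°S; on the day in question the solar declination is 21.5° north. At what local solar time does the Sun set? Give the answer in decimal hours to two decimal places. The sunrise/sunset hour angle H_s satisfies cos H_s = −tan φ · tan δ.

−tan φ tan δ = −(-0.9827)(0.3939) = 0.3871; H_s = arccos(0.3871) = 67.23°.
Sunset is at 12 + H_s/15 = 12 + 4.482 = 16.482 h local solar time.

16.48 h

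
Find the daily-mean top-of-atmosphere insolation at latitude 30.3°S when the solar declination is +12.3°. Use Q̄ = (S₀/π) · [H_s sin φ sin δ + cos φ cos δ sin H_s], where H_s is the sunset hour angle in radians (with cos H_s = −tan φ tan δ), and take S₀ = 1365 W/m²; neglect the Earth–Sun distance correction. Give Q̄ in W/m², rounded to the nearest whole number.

The sunset hour angle satisfies cos H_s = −tan φ tan δ = 0.1274, giving H_s = 82.68°. In radians, H_s = 1.4430.
H_s sin φ sin δ = 1.4430 × -0.5045 × 0.2130 = -0.1551.
cos φ cos δ sin H_s = 0.8634 × 0.9770 × 0.9918 = 0.8366.
Q̄ = (1365/π) × (-0.1551 + 0.8366) = 434.49 × 0.6815 = 296.10 W/m².

296 W/m²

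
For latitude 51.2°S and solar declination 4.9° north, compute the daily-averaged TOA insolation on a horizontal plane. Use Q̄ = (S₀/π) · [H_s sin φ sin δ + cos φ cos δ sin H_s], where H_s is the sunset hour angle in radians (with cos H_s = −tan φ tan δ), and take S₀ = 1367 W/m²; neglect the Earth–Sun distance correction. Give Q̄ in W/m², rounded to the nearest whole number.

228 W/m²

The sunset hour angle satisfies cos H_s = −tan φ tan δ = 0.1066, giving H_s = 83.88°. In radians, H_s = 1.4640.
H_s sin φ sin δ = 1.4640 × -0.7793 × 0.0854 = -0.0974.
cos φ cos δ sin H_s = 0.6266 × 0.9963 × 0.9943 = 0.6207.
Q̄ = (1367/π) × (-0.0974 + 0.6207) = 435.13 × 0.5233 = 227.70 W/m².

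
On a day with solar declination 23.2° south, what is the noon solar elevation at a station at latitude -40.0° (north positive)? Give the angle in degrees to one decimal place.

73.2°

At local solar noon the hour angle is zero, so the elevation is 90° − |φ − δ| = 90° − |-40.0° − (-23.2°)| = 90° − 16.8° = 73.2°.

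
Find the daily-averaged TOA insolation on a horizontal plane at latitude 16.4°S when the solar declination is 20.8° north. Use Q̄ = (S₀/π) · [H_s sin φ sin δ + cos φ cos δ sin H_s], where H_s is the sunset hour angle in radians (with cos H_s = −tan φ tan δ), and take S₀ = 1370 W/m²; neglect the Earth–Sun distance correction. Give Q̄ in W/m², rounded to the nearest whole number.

cos H_s = −tan(-16.4°) · tan(20.8°) = 0.1118, so H_s = arccos(0.1118) = 83.58°. In radians, H_s = 1.4587.
H_s sin φ sin δ = 1.4587 × -0.2823 × 0.3551 = -0.1462.
cos φ cos δ sin H_s = 0.9593 × 0.9348 × 0.9937 = 0.8911.
Q̄ = (1370/π) × (-0.1462 + 0.8911) = 436.08 × 0.7449 = 324.84 W/m².

325 W/m²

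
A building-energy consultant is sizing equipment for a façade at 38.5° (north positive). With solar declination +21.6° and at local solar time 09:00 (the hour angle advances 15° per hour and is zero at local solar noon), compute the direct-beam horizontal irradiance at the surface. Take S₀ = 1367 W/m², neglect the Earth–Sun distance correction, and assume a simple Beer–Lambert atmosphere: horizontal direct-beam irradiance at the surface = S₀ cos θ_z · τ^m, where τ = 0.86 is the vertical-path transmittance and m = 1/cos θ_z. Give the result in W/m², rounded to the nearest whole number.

830 W/m²

Hour angle H = 15° × (9 − 12) = -45.00°.
cos θ_z = sin φ sin δ + cos φ cos δ cos H = (0.6225)(0.3681) + (0.7826)(0.9298)(0.7071) = 0.7437.
Air mass m = 1/cos θ_z = 1/0.7437 = 1.345; τ^m = 0.86^1.345 = 0.8164.
Surface direct beam = 1367 × 0.7437 × 0.8164 = 829.98 W/m².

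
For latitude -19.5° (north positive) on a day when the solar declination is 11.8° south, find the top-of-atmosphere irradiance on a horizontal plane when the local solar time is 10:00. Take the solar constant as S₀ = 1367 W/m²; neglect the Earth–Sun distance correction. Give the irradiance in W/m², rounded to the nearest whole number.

1186 W/m²

Hour angle H = 15° × (10 − 12) = -30.00°.
cos θ_z = sin φ sin δ + cos φ cos δ cos H = (-0.3338)(-0.2045) + (0.9426)(0.9789)(0.8660) = 0.8673.
Top-of-atmosphere irradiance = S₀ cos θ_z = 1367 × 0.8673 = 1185.60 W/m².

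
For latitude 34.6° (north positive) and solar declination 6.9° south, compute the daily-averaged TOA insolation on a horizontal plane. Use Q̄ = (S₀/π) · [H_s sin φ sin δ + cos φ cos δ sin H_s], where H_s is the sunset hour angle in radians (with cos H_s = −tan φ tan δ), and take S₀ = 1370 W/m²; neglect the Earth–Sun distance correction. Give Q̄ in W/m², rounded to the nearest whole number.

cos H_s = −tan(34.6°) · tan(-6.9°) = 0.0835, so H_s = arccos(0.0835) = 85.21°. In radians, H_s = 1.4872.
H_s sin φ sin δ = 1.4872 × 0.5678 × -0.1201 = -0.1014.
cos φ cos δ sin H_s = 0.8231 × 0.9928 × 0.9965 = 0.8143.
Q̄ = (1370/π) × (-0.1014 + 0.8143) = 436.08 × 0.7129 = 310.88 W/m².

311 W/m²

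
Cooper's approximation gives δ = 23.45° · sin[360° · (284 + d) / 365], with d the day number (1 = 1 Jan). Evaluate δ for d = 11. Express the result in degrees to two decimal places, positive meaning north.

360 × (284 + 11) / 365 = 290.959°; sin(290.959°) = -0.9338.
δ = 23.45 × -0.9338 = -21.898° ≈ -21.90°.

-21.90°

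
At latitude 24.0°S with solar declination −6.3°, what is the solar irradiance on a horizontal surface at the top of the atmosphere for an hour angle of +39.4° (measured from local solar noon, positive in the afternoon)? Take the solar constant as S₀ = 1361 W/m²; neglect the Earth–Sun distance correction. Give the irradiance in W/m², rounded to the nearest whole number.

cos θ_z = sin(-24.0°) sin(-6.3°) + cos(-24.0°) cos(-6.3°) cos(39.40°) = 0.0446 + 0.7017 = 0.7463.
Top-of-atmosphere irradiance = S₀ cos θ_z = 1361 × 0.7463 = 1015.71 W/m².

1016 W/m²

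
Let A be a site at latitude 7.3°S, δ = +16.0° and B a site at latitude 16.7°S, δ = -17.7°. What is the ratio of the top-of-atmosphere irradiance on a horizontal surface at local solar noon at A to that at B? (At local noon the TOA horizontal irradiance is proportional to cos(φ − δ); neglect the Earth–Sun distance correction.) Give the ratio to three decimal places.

A: cos θ_z = cos(-7.3° − (16.0°)) = 0.9184.
B: cos θ_z = cos(-16.7° − (-17.7°)) = 0.9998.
Ratio A/B = 0.9184 / 0.9998 = 0.9186.

0.919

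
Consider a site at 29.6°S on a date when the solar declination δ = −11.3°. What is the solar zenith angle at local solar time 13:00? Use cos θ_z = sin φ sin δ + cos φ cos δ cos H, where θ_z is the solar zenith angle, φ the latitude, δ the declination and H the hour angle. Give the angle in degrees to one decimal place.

23.0°

Hour angle H = 15° × (13 − 12) = 15.00°.
With φ = -29.6°, δ = -11.3°, H = 15.00°: sin φ sin δ = 0.0968, cos φ cos δ cos H = 0.8236, so cos θ_z = 0.9204.
θ_z = arccos(0.9204) = 23.02°.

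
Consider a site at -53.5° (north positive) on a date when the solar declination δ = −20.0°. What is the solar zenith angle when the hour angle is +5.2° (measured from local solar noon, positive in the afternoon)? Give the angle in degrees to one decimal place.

With φ = -53.5°, δ = -20.0°, H = 5.20°: sin φ sin δ = 0.2749, cos φ cos δ cos H = 0.5567, so cos θ_z = 0.8316.
θ_z = arccos(0.8316) = 33.74°.

33.7°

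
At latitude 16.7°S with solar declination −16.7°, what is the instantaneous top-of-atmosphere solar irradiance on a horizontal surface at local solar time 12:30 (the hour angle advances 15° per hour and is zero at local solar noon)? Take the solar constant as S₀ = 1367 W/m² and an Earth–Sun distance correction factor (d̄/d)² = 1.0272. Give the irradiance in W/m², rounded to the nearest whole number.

Hour angle H = 15° × (12.5 − 12) = 7.50°.
cos θ_z = sin(-16.7°) sin(-16.7°) + cos(-16.7°) cos(-16.7°) cos(7.50°) = 0.0826 + 0.9096 = 0.9922.
Top-of-atmosphere irradiance = S₀ (d̄/d)² cos θ_z = 1367 × 1.0272 × 0.9922 = 1393.23 W/m².

1393 W/m²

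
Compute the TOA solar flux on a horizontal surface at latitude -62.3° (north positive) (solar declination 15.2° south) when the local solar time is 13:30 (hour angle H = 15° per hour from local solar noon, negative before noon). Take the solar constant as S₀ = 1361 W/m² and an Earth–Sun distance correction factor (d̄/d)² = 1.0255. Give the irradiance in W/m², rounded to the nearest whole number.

Hour angle H = 15° × (13.5 − 12) = 22.50°.
cos θ_z = sin(-62.3°) sin(-15.2°) + cos(-62.3°) cos(-15.2°) cos(22.50°) = 0.2321 + 0.4144 = 0.6465.
Top-of-atmosphere irradiance = S₀ (d̄/d)² cos θ_z = 1361 × 1.0255 × 0.6465 = 902.32 W/m².

902 W/m²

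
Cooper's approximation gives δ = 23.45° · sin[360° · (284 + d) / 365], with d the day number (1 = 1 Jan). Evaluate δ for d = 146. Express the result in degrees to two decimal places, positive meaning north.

360 × (284 + 146) / 365 = 424.110°; sin(424.110°) = 0.8996.
δ = 23.45 × 0.8996 = 21.096° ≈ +21.10°.

+21.10°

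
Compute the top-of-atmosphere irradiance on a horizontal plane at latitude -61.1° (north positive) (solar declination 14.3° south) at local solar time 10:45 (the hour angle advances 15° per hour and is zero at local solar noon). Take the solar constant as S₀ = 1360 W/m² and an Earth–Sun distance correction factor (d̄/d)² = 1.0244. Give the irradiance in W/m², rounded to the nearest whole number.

Hour angle H = 15° × (10.75 − 12) = -18.75°.
cos θ_z = sin φ sin δ + cos φ cos δ cos H = (-0.8755)(-0.2470) + (0.4833)(0.9690)(0.9469) = 0.6597.
Top-of-atmosphere irradiance = S₀ (d̄/d)² cos θ_z = 1360 × 1.0244 × 0.6597 = 919.08 W/m².

919 W/m²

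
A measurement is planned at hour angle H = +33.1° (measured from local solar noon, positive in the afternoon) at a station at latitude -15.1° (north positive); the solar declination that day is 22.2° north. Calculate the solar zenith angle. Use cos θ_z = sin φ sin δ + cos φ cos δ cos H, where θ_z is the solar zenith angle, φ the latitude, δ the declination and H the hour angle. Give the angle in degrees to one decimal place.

cos θ_z = sin φ sin δ + cos φ cos δ cos H = (-0.2605)(0.3778) + (0.9655)(0.9259)(0.8377) = 0.6505.
θ_z = arccos(0.6505) = 49.42°.

49.4°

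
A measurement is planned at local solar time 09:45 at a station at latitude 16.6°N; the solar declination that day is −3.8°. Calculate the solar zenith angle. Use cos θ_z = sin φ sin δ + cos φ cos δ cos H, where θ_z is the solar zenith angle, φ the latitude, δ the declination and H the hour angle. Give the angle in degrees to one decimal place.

39.1°

Hour angle H = 15° × (9.75 − 12) = -33.75°.
cos θ_z = sin φ sin δ + cos φ cos δ cos H = (0.2857)(-0.0663) + (0.9583)(0.9978)(0.8315) = 0.7761.
θ_z = arccos(0.7761) = 39.10°.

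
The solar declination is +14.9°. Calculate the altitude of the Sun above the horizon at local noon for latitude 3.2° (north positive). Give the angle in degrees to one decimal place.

At local solar noon the hour angle is zero, so the elevation is 90° − |φ − δ| = 90° − |3.2° − (14.9°)| = 90° − 11.7° = 78.3°.

78.3°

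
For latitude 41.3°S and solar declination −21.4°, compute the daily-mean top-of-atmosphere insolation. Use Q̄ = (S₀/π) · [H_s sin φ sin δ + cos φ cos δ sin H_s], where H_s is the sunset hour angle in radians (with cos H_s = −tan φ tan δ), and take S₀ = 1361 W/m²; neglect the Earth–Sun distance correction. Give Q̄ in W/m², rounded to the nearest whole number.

The sunset hour angle satisfies cos H_s = −tan φ tan δ = -0.3443, giving H_s = 110.14°. In radians, H_s = 1.9223.
H_s sin φ sin δ = 1.9223 × -0.6600 × -0.3649 = 0.4630.
cos φ cos δ sin H_s = 0.7513 × 0.9311 × 0.9389 = 0.6568.
Q̄ = (1361/π) × (0.4630 + 0.6568) = 433.22 × 1.1198 = 485.12 W/m².

485 W/m²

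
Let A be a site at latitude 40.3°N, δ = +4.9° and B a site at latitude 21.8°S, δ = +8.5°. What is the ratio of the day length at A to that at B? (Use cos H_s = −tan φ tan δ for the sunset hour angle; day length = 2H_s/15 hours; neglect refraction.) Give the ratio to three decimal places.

A: H_s = arccos(−tan 40.3° · tan 4.9°) = 94.17°, so 2H_s/15 = 12.5560 h.
B: H_s = arccos(−tan -21.8° · tan 8.5°) = 86.57°, so 2H_s/15 = 11.5427 h.
Ratio A/B = 12.5560 / 11.5427 = 1.0878.

1.088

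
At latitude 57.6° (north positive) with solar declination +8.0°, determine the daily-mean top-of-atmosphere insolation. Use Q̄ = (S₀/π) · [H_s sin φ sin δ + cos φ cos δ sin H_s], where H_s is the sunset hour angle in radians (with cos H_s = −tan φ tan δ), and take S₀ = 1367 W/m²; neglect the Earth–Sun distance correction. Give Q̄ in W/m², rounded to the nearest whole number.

317 W/m²

The sunset hour angle satisfies cos H_s = −tan φ tan δ = -0.2215, giving H_s = 102.80°. In radians, H_s = 1.7942.
H_s sin φ sin δ = 1.7942 × 0.8443 × 0.1392 = 0.2109.
cos φ cos δ sin H_s = 0.5358 × 0.9903 × 0.9751 = 0.5174.
Q̄ = (1367/π) × (0.2109 + 0.5174) = 435.13 × 0.7283 = 316.91 W/m².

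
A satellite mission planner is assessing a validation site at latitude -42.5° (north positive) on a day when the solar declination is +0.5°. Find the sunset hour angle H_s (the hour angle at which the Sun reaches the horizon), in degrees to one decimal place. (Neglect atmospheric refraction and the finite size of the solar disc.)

cos H_s = −tan(-42.5°) · tan(0.5°) = 0.0080, so H_s = arccos(0.0080) = 89.54°.

89.5°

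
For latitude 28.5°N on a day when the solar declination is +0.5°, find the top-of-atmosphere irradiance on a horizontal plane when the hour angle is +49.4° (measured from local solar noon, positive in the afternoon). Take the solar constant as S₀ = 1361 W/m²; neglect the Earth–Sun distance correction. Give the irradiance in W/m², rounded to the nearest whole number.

cos θ_z = sin φ sin δ + cos φ cos δ cos H = (0.4772)(0.0087) + (0.8788)(1.0000)(0.6508) = 0.5761.
Top-of-atmosphere irradiance = S₀ cos θ_z = 1361 × 0.5761 = 784.07 W/m².

784 W/m²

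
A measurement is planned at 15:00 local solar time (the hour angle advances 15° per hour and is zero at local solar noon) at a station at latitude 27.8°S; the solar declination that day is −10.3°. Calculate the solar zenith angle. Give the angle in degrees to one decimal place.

Hour angle H = 15° × (15 − 12) = 45.00°.
cos θ_z = sin(-27.8°) sin(-10.3°) + cos(-27.8°) cos(-10.3°) cos(45.00°) = 0.0834 + 0.6154 = 0.6988.
θ_z = arccos(0.6988) = 45.67°.

45.7°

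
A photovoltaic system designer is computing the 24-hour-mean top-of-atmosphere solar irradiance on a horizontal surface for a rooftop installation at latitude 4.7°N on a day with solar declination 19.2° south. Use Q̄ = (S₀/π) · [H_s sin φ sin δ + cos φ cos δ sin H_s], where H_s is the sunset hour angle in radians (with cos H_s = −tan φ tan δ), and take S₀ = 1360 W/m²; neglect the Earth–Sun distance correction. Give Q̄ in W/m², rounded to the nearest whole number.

389 W/m²

cos H_s = −tan(4.7°) · tan(-19.2°) = 0.0286, so H_s = arccos(0.0286) = 88.36°. In radians, H_s = 1.5422.
H_s sin φ sin δ = 1.5422 × 0.0819 × -0.3289 = -0.0415.
cos φ cos δ sin H_s = 0.9966 × 0.9444 × 0.9996 = 0.9408.
Q̄ = (1360/π) × (-0.0415 + 0.9408) = 432.90 × 0.8993 = 389.31 W/m².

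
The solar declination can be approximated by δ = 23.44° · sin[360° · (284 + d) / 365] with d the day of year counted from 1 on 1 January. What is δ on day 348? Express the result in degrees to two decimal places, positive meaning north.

360 × (284 + 348) / 365 = 623.342°; sin(623.342°) = -0.9933.
δ = 23.44 × -0.9933 = -23.283° ≈ -23.28°.

-23.28°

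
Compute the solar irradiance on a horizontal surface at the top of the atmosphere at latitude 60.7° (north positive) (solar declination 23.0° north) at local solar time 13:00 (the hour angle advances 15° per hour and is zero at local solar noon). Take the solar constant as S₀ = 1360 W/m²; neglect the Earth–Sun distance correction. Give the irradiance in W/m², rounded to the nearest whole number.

Hour angle H = 15° × (13 − 12) = 15.00°.
With φ = 60.7°, δ = 23.0°, H = 15.00°: sin φ sin δ = 0.3407, cos φ cos δ cos H = 0.4351, so cos θ_z = 0.7758.
Top-of-atmosphere irradiance = S₀ cos θ_z = 1360 × 0.7758 = 1055.09 W/m².

1055 W/m²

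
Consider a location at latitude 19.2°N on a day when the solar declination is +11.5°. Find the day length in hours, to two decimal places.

12.54 hours

The sunset hour angle satisfies cos H_s = −tan φ tan δ = -0.0708, giving H_s = 94.06°.
Day length = 2 H_s / 15° h⁻¹ = 188.12° / 15 = 12.541 h.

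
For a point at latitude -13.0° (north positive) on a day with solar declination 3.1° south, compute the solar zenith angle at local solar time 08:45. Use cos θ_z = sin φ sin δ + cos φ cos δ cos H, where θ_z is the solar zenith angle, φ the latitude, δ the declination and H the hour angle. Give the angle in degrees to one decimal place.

Hour angle H = 15° × (8.75 − 12) = -48.75°.
cos θ_z = sin(-13.0°) sin(-3.1°) + cos(-13.0°) cos(-3.1°) cos(-48.75°) = 0.0122 + 0.6415 = 0.6537.
θ_z = arccos(0.6537) = 49.18°.

49.2°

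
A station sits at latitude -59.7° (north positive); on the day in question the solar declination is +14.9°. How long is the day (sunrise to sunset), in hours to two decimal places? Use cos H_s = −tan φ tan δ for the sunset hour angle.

8.39 hours

−tan φ tan δ = −(-1.7113)(0.2661) = 0.4554; H_s = arccos(0.4554) = 62.91°.
Day length = 2 H_s / 15° h⁻¹ = 125.82° / 15 = 8.388 h.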